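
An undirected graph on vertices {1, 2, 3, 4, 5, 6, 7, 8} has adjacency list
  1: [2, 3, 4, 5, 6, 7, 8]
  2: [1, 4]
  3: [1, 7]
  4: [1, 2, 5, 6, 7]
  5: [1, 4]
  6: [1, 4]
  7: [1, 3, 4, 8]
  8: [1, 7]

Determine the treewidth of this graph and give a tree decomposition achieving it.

Each bag holds 3 vertices, so the decomposition has width 2, which upper-bounds the treewidth. Conversely, {1, 7, 8} is a clique of size 3, and the vertices of any clique must share a bag in every tree decomposition; so some bag has ≥ 3 vertices and tw(G) ≥ 2. The upper and lower bounds meet at 2, so that is the treewidth.

Treewidth 2.
One optimal decomposition is:
Bags: B1 = {1, 4, 7}  B2 = {1, 4, 6}  B3 = {1, 2, 4}  B4 = {1, 7, 8}  B5 = {1, 3, 7}  B6 = {1, 4, 5}
Tree: B1–B2, B2–B3, B1–B4, B1–B5, B2–B6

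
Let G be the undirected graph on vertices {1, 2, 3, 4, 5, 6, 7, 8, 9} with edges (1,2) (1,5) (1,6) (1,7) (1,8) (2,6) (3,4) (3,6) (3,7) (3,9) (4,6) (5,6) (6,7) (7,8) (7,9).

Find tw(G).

2

A width-2 tree decomposition is:
Bags: B1 = {3, 6, 7}  B2 = {1, 6, 7}  B3 = {1, 5, 6}  B4 = {3, 7, 9}  B5 = {1, 7, 8}  B6 = {1, 2, 6}  B7 = {3, 4, 6}
Tree: B1–B2, B2–B3, B1–B4, B2–B5, B3–B6, B1–B7
Every bag has size at most 3, so the width is 3 − 1 = 2 and tw(G) ≤ 2. Conversely, {1, 7, 8} is a clique of size 3, and the vertices of any clique must share a bag in every tree decomposition; so some bag has ≥ 3 vertices and tw(G) ≥ 2. The upper and lower bounds meet at 2, so that is the treewidth.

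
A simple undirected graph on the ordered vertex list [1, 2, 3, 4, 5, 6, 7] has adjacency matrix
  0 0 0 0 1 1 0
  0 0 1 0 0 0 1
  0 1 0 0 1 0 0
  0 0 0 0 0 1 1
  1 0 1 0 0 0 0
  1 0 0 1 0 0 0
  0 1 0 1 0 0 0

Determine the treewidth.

2

A width-2 tree decomposition is:
Bags: B1 = {4, 6, 7}  B2 = {1, 6, 7}  B3 = {1, 5, 7}  B4 = {3, 5, 7}  B5 = {2, 3, 7}
Tree: B1–B2, B2–B3, B3–B4, B4–B5
Every bag has size at most 3, so the width is 3 − 1 = 2 and tw(G) ≤ 2. Since 7–4–6–1–5–3–2–7 is a cycle in G, G is not acyclic. Forests are exactly the graphs of treewidth ≤ 1, so tw(G) ≥ 2. The upper and lower bounds meet at 2, so that is the treewidth.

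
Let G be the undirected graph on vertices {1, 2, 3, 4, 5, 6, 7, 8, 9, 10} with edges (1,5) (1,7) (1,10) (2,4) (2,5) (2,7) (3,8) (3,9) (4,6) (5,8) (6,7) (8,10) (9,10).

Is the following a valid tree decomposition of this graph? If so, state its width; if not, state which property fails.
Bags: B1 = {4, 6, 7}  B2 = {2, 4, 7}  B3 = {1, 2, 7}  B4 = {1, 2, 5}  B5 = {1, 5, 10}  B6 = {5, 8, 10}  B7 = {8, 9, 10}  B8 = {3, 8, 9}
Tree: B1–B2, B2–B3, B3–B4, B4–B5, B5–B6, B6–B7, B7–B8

Yes; width 2.

Checking the three conditions: (i) the bags cover all of {1, 2, 3, 4, 5, 6, 7, 8, 9, 10}; (ii) for each edge, some bag contains both endpoints; (iii) the bags containing any fixed vertex form a subtree. All hold, so the decomposition is valid with width 3 − 1 = 2.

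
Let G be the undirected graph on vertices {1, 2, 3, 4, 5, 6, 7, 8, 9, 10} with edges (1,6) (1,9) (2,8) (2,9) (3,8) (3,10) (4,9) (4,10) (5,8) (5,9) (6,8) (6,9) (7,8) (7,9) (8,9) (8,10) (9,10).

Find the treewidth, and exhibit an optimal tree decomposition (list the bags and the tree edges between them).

Every bag has size at most 3, so the width is 3 − 1 = 2 and tw(G) ≤ 2. On the other hand G contains the 3-clique {2, 8, 9}. A clique must lie in a single bag of any decomposition, so no decomposition can have width below 2. Combining the bounds, tw(G) = 2.

Treewidth 2.
Bags: B1 = {7, 8, 9}  B2 = {5, 8, 9}  B3 = {2, 8, 9}  B4 = {6, 8, 9}  B5 = {8, 9, 10}  B6 = {1, 6, 9}  B7 = {3, 8, 10}  B8 = {4, 9, 10}
Tree: B1–B2, B2–B3, B1–B4, B1–B5, B4–B6, B5–B7, B5–B8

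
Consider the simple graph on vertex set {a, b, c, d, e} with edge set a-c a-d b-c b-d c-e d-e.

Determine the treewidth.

A width-2 tree decomposition is:
Bags: B1 = {a, c, d}  B2 = {c, d, e}  B3 = {b, c, d}
Tree: B1–B2, B2–B3
Each bag holds 3 vertices, so the decomposition has width 2, which upper-bounds the treewidth. Since a–c–e–d–a is a cycle in G, G is not acyclic. Forests are exactly the graphs of treewidth ≤ 1, so tw(G) ≥ 2. The upper and lower bounds meet at 2, so that is the treewidth.

2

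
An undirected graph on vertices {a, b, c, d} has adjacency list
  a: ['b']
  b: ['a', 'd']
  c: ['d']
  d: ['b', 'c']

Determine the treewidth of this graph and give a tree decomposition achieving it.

Treewidth 1.
One optimal decomposition is:
Bags: B1 = {b, d}  B2 = {c, d}  B3 = {a, b}
Tree: B1–B2, B1–B3

Each bag holds 2 vertices, so the decomposition has width 1, which upper-bounds the treewidth. Any graph with an edge has treewidth ≥ 1, and G has the edge b–d. Hence tw(G) = 1 exactly.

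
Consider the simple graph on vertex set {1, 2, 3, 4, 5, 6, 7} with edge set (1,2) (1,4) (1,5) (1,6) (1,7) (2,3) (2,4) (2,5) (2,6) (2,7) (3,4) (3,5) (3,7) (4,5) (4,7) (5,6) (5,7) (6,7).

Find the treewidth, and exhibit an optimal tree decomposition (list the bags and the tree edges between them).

Each bag holds 5 vertices, so the decomposition has width 4, which upper-bounds the treewidth. On the other hand G contains the 5-clique {1, 2, 4, 5, 7}. A clique must lie in a single bag of any decomposition, so no decomposition can have width below 4. Combining the bounds, tw(G) = 4.

Treewidth 4.
Bags: B1 = {1, 2, 4, 5, 7}  B2 = {2, 3, 4, 5, 7}  B3 = {1, 2, 5, 6, 7}
Tree: B1–B2, B1–B3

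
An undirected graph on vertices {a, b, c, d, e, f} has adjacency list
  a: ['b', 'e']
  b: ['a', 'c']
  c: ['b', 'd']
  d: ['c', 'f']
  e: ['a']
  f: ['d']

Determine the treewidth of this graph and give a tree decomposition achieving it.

The largest bag has 2 vertices, giving width 1; this decomposition certifies tw(G) ≤ 1. Since G has at least one edge (e.g. e–a), it is not an edgeless graph, so tw(G) ≥ 1. Hence tw(G) = 1 exactly.

Treewidth 1.
Bags: B1 = {a, e}  B2 = {a, b}  B3 = {b, c}  B4 = {c, d}  B5 = {d, f}
Tree: B1–B2, B2–B3, B3–B4, B4–B5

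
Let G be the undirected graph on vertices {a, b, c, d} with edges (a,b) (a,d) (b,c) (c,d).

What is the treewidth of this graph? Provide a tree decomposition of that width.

Treewidth 2.
Bags: B1 = {a, b, d}  B2 = {b, c, d}
Tree: B1–B2

The largest bag has 3 vertices, giving width 2; this decomposition certifies tw(G) ≤ 2. For the lower bound, G contains the cycle d–a–b–c–d, so G is not a forest; only forests have treewidth ≤ 1, hence tw(G) ≥ 2. The upper and lower bounds meet at 2, so that is the treewidth.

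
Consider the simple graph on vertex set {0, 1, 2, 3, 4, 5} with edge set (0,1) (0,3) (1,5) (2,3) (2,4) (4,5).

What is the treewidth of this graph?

2

A width-2 tree decomposition is:
Bags: B1 = {0, 2, 3}  B2 = {0, 2, 4}  B3 = {0, 4, 5}  B4 = {0, 1, 5}
Tree: B1–B2, B2–B3, B3–B4
Every bag has size at most 3, so the width is 3 − 1 = 2 and tw(G) ≤ 2. Since 0–3–2–4–5–1–0 is a cycle in G, G is not acyclic. Forests are exactly the graphs of treewidth ≤ 1, so tw(G) ≥ 2. Combining the bounds, tw(G) = 2.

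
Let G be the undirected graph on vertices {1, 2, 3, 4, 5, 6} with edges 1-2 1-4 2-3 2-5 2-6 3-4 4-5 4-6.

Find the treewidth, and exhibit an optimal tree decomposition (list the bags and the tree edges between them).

Every bag has size at most 3, so the width is 3 − 1 = 2 and tw(G) ≤ 2. The edges 2–6–4–1–2 form a cycle, so G is not a tree and its treewidth is at least 2. The upper and lower bounds meet at 2, so that is the treewidth.

Treewidth 2.
Bags: B1 = {2, 4, 6}  B2 = {1, 2, 4}  B3 = {2, 3, 4}  B4 = {2, 4, 5}
Tree: B1–B2, B2–B3, B3–B4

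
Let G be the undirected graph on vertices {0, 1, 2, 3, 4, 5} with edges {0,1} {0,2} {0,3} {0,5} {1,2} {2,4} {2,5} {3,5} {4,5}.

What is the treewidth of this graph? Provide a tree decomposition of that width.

Every bag has size at most 3, so the width is 3 − 1 = 2 and tw(G) ≤ 2. For the lower bound, the 3 vertices {0, 1, 2} are pairwise adjacent, and any tree decomposition puts a clique entirely inside one bag — forcing width ≥ 2. Therefore the treewidth is 2.

Treewidth 2.
One such decomposition:
Bags: B1 = {0, 2, 5}  B2 = {0, 3, 5}  B3 = {0, 1, 2}  B4 = {2, 4, 5}
Tree: B1–B2, B1–B3, B1–B4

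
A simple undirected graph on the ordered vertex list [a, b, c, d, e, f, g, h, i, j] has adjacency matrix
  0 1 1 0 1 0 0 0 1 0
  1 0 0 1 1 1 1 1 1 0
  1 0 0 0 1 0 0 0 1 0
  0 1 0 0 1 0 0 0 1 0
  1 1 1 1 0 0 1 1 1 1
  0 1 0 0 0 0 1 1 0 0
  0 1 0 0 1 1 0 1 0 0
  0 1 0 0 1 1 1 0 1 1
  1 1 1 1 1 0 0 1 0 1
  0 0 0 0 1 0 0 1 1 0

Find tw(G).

3

A width-3 tree decomposition is:
Bags: B1 = {b, e, g, h}  B2 = {b, e, h, i}  B3 = {b, d, e, i}  B4 = {e, h, i, j}  B5 = {b, f, g, h}  B6 = {a, b, e, i}  B7 = {a, c, e, i}
Tree: B1–B2, B2–B3, B2–B4, B1–B5, B3–B6, B6–B7
Every bag has size at most 4, so the width is 4 − 1 = 3 and tw(G) ≤ 3. For the lower bound, the 4 vertices {b, e, g, h} are pairwise adjacent, and any tree decomposition puts a clique entirely inside one bag — forcing width ≥ 3. Therefore the treewidth is 3.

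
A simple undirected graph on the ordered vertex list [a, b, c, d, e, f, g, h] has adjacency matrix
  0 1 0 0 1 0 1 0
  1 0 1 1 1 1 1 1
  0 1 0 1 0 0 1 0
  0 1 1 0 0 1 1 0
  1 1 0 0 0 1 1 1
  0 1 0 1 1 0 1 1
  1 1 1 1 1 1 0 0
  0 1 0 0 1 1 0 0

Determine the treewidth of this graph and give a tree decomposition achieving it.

Treewidth 3.
One such decomposition:
Bags: B1 = {b, e, f, g}  B2 = {b, d, f, g}  B3 = {a, b, e, g}  B4 = {b, c, d, g}  B5 = {b, e, f, h}
Tree: B1–B2, B1–B3, B2–B4, B1–B5

Every bag has size at most 4, so the width is 4 − 1 = 3 and tw(G) ≤ 3. On the other hand G contains the 4-clique {b, c, d, g}. A clique must lie in a single bag of any decomposition, so no decomposition can have width below 3. Hence tw(G) = 3 exactly.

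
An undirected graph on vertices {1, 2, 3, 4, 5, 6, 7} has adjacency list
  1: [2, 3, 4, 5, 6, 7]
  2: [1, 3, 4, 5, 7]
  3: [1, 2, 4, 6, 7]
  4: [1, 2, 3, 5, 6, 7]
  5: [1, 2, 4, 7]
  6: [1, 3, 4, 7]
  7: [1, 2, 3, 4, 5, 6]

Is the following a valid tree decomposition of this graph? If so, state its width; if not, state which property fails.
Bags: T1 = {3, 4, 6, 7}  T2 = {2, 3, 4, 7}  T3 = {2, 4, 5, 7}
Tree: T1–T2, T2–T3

A tree decomposition must satisfy three properties: every vertex lies in some bag; for every edge, both endpoints lie together in some bag; and for every vertex, the bags containing it form a connected subtree. Here vertex 1 appears in no bag, so the decomposition is invalid.

No — vertex 1 appears in no bag.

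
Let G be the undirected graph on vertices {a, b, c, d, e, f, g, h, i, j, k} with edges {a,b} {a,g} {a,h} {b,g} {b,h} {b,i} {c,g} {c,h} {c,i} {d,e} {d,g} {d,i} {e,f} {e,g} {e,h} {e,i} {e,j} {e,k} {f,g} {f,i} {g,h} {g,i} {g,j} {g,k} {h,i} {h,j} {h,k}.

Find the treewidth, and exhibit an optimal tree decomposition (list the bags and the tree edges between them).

Each bag holds 4 vertices, so the decomposition has width 3, which upper-bounds the treewidth. For the lower bound, the 4 vertices {d, e, g, i} are pairwise adjacent, and any tree decomposition puts a clique entirely inside one bag — forcing width ≥ 3. Combining the bounds, tw(G) = 3.

Treewidth 3.
One optimal decomposition is:
Bags: B1 = {e, g, h, i}  B2 = {d, e, g, i}  B3 = {e, g, h, k}  B4 = {b, g, h, i}  B5 = {e, g, h, j}  B6 = {e, f, g, i}  B7 = {a, b, g, h}  B8 = {c, g, h, i}
Tree: B1–B2, B1–B3, B1–B4, B1–B5, B2–B6, B4–B7, B1–B8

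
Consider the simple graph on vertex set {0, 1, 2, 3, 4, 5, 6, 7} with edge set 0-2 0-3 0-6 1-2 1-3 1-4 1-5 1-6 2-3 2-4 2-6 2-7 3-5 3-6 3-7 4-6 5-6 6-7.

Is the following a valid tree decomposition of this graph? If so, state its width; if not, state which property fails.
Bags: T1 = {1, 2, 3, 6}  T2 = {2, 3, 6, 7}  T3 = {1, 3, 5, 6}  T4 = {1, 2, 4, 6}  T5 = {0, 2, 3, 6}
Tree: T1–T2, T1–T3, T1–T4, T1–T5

Checking the three conditions: (i) the bags cover all of {0, 1, 2, 3, 4, 5, 6, 7}; (ii) for each edge, some bag contains both endpoints; (iii) the bags containing any fixed vertex form a subtree. All hold, so the decomposition is valid with width 4 − 1 = 3.

Yes; width 3.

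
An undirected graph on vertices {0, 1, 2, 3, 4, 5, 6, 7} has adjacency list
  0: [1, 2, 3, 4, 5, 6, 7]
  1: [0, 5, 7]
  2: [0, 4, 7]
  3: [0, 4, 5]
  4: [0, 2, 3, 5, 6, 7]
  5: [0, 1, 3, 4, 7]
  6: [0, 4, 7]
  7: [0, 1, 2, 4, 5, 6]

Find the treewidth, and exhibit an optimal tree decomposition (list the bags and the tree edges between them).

Treewidth 3.
One such decomposition:
Bags: B1 = {0, 4, 5, 7}  B2 = {0, 4, 6, 7}  B3 = {0, 3, 4, 5}  B4 = {0, 1, 5, 7}  B5 = {0, 2, 4, 7}
Tree: B1–B2, B1–B3, B1–B4, B2–B5

Each bag holds 4 vertices, so the decomposition has width 3, which upper-bounds the treewidth. Conversely, {0, 1, 5, 7} is a clique of size 4, and the vertices of any clique must share a bag in every tree decomposition; so some bag has ≥ 4 vertices and tw(G) ≥ 3. The upper and lower bounds meet at 3, so that is the treewidth.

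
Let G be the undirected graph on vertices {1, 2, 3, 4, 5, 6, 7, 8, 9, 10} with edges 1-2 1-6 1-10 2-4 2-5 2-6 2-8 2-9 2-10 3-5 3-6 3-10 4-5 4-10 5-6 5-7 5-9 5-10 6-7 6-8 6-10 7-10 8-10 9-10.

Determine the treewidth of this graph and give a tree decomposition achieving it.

Every bag has size at most 4, so the width is 4 − 1 = 3 and tw(G) ≤ 3. Conversely, {2, 6, 8, 10} is a clique of size 4, and the vertices of any clique must share a bag in every tree decomposition; so some bag has ≥ 4 vertices and tw(G) ≥ 3. The upper and lower bounds meet at 3, so that is the treewidth.

Treewidth 3.
One optimal decomposition is:
Bags: B1 = {2, 6, 8, 10}  B2 = {2, 5, 6, 10}  B3 = {3, 5, 6, 10}  B4 = {1, 2, 6, 10}  B5 = {2, 5, 9, 10}  B6 = {5, 6, 7, 10}  B7 = {2, 4, 5, 10}
Tree: B1–B2, B2–B3, B2–B4, B2–B5, B3–B6, B2–B7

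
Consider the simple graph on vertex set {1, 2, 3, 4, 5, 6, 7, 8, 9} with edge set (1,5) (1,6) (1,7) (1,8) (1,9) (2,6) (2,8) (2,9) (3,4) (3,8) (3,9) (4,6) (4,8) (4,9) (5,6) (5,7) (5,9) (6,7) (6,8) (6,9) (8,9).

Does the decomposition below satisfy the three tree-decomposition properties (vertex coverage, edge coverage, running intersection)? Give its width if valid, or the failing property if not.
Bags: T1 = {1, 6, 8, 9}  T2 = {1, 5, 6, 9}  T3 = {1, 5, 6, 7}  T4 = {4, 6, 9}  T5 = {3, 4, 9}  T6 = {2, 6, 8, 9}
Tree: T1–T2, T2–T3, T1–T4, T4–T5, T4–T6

No — edge (8,4) lies in no bag.

A tree decomposition must satisfy three properties: every vertex lies in some bag; for every edge, both endpoints lie together in some bag; and for every vertex, the bags containing it form a connected subtree. Here edge (8,4) lies in no bag, so the decomposition is invalid.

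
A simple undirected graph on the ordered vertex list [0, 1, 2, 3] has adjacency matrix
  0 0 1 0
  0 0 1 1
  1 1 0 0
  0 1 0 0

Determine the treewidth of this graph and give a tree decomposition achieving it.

Treewidth 1.
Bags: B1 = {1, 3}  B2 = {1, 2}  B3 = {0, 2}
Tree: B1–B2, B2–B3

Each bag holds 2 vertices, so the decomposition has width 1, which upper-bounds the treewidth. Any graph with an edge has treewidth ≥ 1, and G has the edge 3–1. Therefore the treewidth is 1.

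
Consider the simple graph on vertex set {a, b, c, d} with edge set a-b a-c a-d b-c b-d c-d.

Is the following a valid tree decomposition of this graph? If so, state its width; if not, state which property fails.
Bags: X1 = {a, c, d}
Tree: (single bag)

No — vertex b appears in no bag.

A tree decomposition must satisfy three properties: every vertex lies in some bag; for every edge, both endpoints lie together in some bag; and for every vertex, the bags containing it form a connected subtree. Here vertex b appears in no bag, so the decomposition is invalid.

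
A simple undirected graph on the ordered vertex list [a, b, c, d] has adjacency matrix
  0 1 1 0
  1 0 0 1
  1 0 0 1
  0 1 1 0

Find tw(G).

A width-2 tree decomposition is:
Bags: B1 = {a, b, d}  B2 = {a, c, d}
Tree: B1–B2
Each bag holds 3 vertices, so the decomposition has width 2, which upper-bounds the treewidth. Since a–b–d–c–a is a cycle in G, G is not acyclic. Forests are exactly the graphs of treewidth ≤ 1, so tw(G) ≥ 2. Hence tw(G) = 2 exactly.

2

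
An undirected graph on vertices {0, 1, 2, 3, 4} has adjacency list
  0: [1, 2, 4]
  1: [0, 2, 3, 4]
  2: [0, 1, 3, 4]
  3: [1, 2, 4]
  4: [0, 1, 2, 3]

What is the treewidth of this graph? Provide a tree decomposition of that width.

Treewidth 3.
One such decomposition:
Bags: B1 = {1, 2, 3, 4}  B2 = {0, 1, 2, 4}
Tree: B1–B2

Each bag holds 4 vertices, so the decomposition has width 3, which upper-bounds the treewidth. Conversely, {0, 1, 2, 4} is a clique of size 4, and the vertices of any clique must share a bag in every tree decomposition; so some bag has ≥ 4 vertices and tw(G) ≥ 3. The upper and lower bounds meet at 3, so that is the treewidth.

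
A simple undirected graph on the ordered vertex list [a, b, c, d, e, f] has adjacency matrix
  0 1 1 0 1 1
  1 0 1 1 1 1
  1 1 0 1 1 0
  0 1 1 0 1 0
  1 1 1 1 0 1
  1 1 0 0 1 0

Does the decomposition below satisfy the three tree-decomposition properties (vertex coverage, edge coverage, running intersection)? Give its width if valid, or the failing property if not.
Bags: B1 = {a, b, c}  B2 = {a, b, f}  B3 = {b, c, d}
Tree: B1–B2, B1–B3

A tree decomposition must satisfy three properties: every vertex lies in some bag; for every edge, both endpoints lie together in some bag; and for every vertex, the bags containing it form a connected subtree. Here vertex e appears in no bag, so the decomposition is invalid.

No — vertex e appears in no bag.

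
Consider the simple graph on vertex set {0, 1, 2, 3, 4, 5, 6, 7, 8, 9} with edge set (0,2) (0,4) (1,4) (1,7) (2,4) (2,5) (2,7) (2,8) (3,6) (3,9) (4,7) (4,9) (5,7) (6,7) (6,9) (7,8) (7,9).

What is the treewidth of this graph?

A width-2 tree decomposition is:
Bags: B1 = {4, 7, 9}  B2 = {2, 4, 7}  B3 = {2, 7, 8}  B4 = {6, 7, 9}  B5 = {0, 2, 4}  B6 = {3, 6, 9}  B7 = {1, 4, 7}  B8 = {2, 5, 7}
Tree: B1–B2, B2–B3, B1–B4, B2–B5, B4–B6, B2–B7, B2–B8
Every bag has size at most 3, so the width is 3 − 1 = 2 and tw(G) ≤ 2. Conversely, {0, 2, 4} is a clique of size 3, and the vertices of any clique must share a bag in every tree decomposition; so some bag has ≥ 3 vertices and tw(G) ≥ 2. Therefore the treewidth is 2.

2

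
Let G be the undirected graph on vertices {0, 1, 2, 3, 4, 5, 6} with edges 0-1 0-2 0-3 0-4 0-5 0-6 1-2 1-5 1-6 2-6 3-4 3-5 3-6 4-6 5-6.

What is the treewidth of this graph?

3

A width-3 tree decomposition is:
Bags: B1 = {0, 3, 4, 6}  B2 = {0, 3, 5, 6}  B3 = {0, 1, 5, 6}  B4 = {0, 1, 2, 6}
Tree: B1–B2, B2–B3, B3–B4
Each bag holds 4 vertices, so the decomposition has width 3, which upper-bounds the treewidth. Conversely, {0, 1, 2, 6} is a clique of size 4, and the vertices of any clique must share a bag in every tree decomposition; so some bag has ≥ 4 vertices and tw(G) ≥ 3. Combining the bounds, tw(G) = 3.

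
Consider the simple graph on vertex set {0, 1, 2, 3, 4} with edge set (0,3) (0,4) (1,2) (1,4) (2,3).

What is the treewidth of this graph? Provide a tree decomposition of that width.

The largest bag has 3 vertices, giving width 2; this decomposition certifies tw(G) ≤ 2. The edges 2–1–4–0–3–2 form a cycle, so G is not a tree and its treewidth is at least 2. Hence tw(G) = 2 exactly.

Treewidth 2.
One such decomposition:
Bags: B1 = {1, 2, 4}  B2 = {0, 2, 4}  B3 = {0, 2, 3}
Tree: B1–B2, B2–B3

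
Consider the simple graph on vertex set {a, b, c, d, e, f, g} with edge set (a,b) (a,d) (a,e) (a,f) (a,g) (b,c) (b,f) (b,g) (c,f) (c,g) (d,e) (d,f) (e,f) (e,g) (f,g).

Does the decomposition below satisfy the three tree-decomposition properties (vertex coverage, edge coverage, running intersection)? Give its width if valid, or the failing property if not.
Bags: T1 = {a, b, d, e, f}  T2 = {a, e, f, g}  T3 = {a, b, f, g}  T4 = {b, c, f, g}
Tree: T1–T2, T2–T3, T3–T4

A tree decomposition must satisfy three properties: every vertex lies in some bag; for every edge, both endpoints lie together in some bag; and for every vertex, the bags containing it form a connected subtree. Here bags containing vertex b are not connected in the tree, so the decomposition is invalid.

No — bags containing vertex b are not connected in the tree.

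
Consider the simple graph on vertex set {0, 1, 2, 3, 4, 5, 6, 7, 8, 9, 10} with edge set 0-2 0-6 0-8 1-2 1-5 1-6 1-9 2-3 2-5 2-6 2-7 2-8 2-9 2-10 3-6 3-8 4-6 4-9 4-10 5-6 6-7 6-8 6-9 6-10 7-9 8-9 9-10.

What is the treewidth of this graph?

A width-3 tree decomposition is:
Bags: B1 = {4, 6, 9, 10}  B2 = {2, 6, 9, 10}  B3 = {2, 6, 8, 9}  B4 = {1, 2, 6, 9}  B5 = {0, 2, 6, 8}  B6 = {2, 6, 7, 9}  B7 = {2, 3, 6, 8}  B8 = {1, 2, 5, 6}
Tree: B1–B2, B2–B3, B3–B4, B3–B5, B2–B6, B5–B7, B4–B8
Every bag has size at most 4, so the width is 4 − 1 = 3 and tw(G) ≤ 3. For the lower bound, the 4 vertices {0, 2, 6, 8} are pairwise adjacent, and any tree decomposition puts a clique entirely inside one bag — forcing width ≥ 3. Hence tw(G) = 3 exactly.

3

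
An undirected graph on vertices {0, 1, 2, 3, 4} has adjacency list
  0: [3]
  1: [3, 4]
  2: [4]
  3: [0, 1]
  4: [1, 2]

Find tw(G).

1

A width-1 tree decomposition is:
Bags: B1 = {2, 4}  B2 = {1, 4}  B3 = {1, 3}  B4 = {0, 3}
Tree: B1–B2, B2–B3, B3–B4
Each bag holds 2 vertices, so the decomposition has width 1, which upper-bounds the treewidth. Since G has at least one edge (e.g. 2–4), it is not an edgeless graph, so tw(G) ≥ 1. Therefore the treewidth is 1.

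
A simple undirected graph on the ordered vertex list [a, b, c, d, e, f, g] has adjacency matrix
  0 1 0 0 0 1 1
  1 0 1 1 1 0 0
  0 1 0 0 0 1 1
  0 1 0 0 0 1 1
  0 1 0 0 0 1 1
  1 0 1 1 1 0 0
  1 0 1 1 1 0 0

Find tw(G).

A width-3 tree decomposition is:
Bags: B1 = {b, d, f, g}  B2 = {b, c, f, g}  B3 = {b, e, f, g}  B4 = {a, b, f, g}
Tree: B1–B2, B2–B3, B3–B4
The largest bag has 4 vertices, giving width 3; this decomposition certifies tw(G) ≤ 3. For the lower bound: the 4 vertex sets {d,f}, {c,g}, {b}, {e} are disjoint, each induces a connected subgraph, and every pair is joined by at least one edge of G. Contracting each set to a single vertex therefore yields K_{4} as a minor, and since treewidth is minor-monotone, tw(G) ≥ tw(K_{4}) = 3. Combining the bounds, tw(G) = 3.

3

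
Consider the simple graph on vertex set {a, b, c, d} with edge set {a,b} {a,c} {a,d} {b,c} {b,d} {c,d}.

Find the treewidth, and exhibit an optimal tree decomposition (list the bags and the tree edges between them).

Treewidth 3.
One optimal decomposition is:
Bags: B1 = {a, b, c, d}
Tree: (single bag)

With just one bag of size 4, the width is 4 − 1 = 3, so tw(G) ≤ 3. On the other hand G contains the 4-clique {a, b, c, d}. A clique must lie in a single bag of any decomposition, so no decomposition can have width below 3. The upper and lower bounds meet at 3, so that is the treewidth.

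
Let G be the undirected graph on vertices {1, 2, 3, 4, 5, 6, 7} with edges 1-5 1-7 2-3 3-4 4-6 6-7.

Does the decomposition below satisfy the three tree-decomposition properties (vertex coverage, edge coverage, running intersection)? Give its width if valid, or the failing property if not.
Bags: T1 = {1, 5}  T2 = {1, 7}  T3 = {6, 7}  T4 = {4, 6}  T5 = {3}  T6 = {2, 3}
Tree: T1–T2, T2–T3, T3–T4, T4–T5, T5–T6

A tree decomposition must satisfy three properties: every vertex lies in some bag; for every edge, both endpoints lie together in some bag; and for every vertex, the bags containing it form a connected subtree. Here edge (4,3) lies in no bag, so the decomposition is invalid.

No — edge (4,3) lies in no bag.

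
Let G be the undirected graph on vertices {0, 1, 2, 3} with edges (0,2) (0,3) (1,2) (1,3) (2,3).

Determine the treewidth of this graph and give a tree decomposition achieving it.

The largest bag has 3 vertices, giving width 2; this decomposition certifies tw(G) ≤ 2. On the other hand G contains the 3-clique {0, 2, 3}. A clique must lie in a single bag of any decomposition, so no decomposition can have width below 2. Combining the bounds, tw(G) = 2.

Treewidth 2.
Bags: B1 = {0, 2, 3}  B2 = {1, 2, 3}
Tree: B1–B2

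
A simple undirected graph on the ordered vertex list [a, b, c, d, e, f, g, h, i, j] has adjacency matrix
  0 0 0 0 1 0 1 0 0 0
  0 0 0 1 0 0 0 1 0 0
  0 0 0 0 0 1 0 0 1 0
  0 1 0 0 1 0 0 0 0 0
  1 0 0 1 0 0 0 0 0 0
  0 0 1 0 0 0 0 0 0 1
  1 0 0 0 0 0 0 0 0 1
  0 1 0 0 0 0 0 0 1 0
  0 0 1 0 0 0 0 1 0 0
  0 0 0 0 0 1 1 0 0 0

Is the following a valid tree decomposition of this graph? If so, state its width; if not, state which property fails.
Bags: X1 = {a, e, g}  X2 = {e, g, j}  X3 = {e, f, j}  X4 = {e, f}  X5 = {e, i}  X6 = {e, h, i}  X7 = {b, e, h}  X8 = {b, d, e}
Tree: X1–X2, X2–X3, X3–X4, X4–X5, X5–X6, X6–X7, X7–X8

No — vertex c appears in no bag.

A tree decomposition must satisfy three properties: every vertex lies in some bag; for every edge, both endpoints lie together in some bag; and for every vertex, the bags containing it form a connected subtree. Here vertex c appears in no bag, so the decomposition is invalid.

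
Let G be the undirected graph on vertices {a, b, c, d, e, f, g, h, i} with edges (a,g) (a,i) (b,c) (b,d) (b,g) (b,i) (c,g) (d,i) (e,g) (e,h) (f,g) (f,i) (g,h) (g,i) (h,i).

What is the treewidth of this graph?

A width-2 tree decomposition is:
Bags: B1 = {f, g, i}  B2 = {g, h, i}  B3 = {e, g, h}  B4 = {b, g, i}  B5 = {b, d, i}  B6 = {b, c, g}  B7 = {a, g, i}
Tree: B1–B2, B2–B3, B1–B4, B4–B5, B4–B6, B1–B7
The largest bag has 3 vertices, giving width 2; this decomposition certifies tw(G) ≤ 2. On the other hand G contains the 3-clique {b, d, i}. A clique must lie in a single bag of any decomposition, so no decomposition can have width below 2. The upper and lower bounds meet at 2, so that is the treewidth.

2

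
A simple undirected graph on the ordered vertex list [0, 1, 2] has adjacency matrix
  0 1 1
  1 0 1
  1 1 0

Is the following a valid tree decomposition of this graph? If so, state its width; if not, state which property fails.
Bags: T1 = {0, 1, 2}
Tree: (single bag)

Yes; width 2.

Every vertex of G appears in some bag (union = {0, 1, 2}); every edge is covered by a bag; and for each vertex v the set of bags containing v is connected in the bag tree. The decomposition is therefore valid. The largest bag has 3 vertices, so the width is 2.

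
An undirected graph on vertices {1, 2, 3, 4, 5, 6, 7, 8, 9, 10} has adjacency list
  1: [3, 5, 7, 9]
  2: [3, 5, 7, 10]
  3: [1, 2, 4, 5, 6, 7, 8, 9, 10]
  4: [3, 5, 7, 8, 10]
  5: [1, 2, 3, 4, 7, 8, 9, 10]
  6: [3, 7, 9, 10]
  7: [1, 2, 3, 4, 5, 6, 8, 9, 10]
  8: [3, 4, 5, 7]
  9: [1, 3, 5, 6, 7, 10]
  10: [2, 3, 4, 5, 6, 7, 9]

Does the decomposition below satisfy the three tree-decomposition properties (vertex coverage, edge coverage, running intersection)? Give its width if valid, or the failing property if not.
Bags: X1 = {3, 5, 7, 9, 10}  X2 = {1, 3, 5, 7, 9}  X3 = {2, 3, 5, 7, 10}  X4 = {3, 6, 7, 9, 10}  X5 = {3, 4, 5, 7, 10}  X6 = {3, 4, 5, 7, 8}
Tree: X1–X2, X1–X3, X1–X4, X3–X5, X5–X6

Vertex coverage: the bags together contain {1, 2, 3, 4, 5, 6, 7, 8, 9, 10}, the full vertex set. Edge coverage: each edge of G has both endpoints in at least one bag. Running intersection: for every vertex, the bags containing it form a connected subtree. All three properties hold, so this is a valid tree decomposition of width max|bag| − 1 = 4, and hence tw(G) ≤ 4.

Yes; width 4.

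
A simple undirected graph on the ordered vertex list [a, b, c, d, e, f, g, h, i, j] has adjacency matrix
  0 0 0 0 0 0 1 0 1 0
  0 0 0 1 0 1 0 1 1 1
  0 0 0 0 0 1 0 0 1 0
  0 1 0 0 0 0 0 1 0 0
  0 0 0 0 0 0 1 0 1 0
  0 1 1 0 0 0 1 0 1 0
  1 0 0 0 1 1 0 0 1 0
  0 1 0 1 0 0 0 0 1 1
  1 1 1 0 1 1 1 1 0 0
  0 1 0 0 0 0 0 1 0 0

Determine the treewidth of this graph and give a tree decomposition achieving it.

Each bag holds 3 vertices, so the decomposition has width 2, which upper-bounds the treewidth. Conversely, {b, d, h} is a clique of size 3, and the vertices of any clique must share a bag in every tree decomposition; so some bag has ≥ 3 vertices and tw(G) ≥ 2. The upper and lower bounds meet at 2, so that is the treewidth.

Treewidth 2.
One optimal decomposition is:
Bags: B1 = {b, f, i}  B2 = {b, h, i}  B3 = {f, g, i}  B4 = {e, g, i}  B5 = {b, h, j}  B6 = {c, f, i}  B7 = {b, d, h}  B8 = {a, g, i}
Tree: B1–B2, B1–B3, B3–B4, B2–B5, B3–B6, B5–B7, B4–B8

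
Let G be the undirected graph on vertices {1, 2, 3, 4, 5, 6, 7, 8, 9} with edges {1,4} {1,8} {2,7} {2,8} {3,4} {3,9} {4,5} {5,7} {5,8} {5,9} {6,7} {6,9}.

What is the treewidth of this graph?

A width-3 tree decomposition is:
Bags: B1 = {1, 2, 4, 8}  B2 = {2, 4, 5, 8}  B3 = {2, 4, 5, 7}  B4 = {3, 4, 5, 7}  B5 = {3, 5, 7, 9}  B6 = {3, 6, 7, 9}
Tree: B1–B2, B2–B3, B3–B4, B4–B5, B5–B6
The largest bag has 4 vertices, giving width 3; this decomposition certifies tw(G) ≤ 3. For the lower bound: the 4 vertex sets {1,2,8}, {4}, {5}, {3,6,7,9} are disjoint, each induces a connected subgraph, and every pair is joined by at least one edge of G. Contracting each set to a single vertex therefore yields K_{4} as a minor, and since treewidth is minor-monotone, tw(G) ≥ tw(K_{4}) = 3. The upper and lower bounds meet at 3, so that is the treewidth.

3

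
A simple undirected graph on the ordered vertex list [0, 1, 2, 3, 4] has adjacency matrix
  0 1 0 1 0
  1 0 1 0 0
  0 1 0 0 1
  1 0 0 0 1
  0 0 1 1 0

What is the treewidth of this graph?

A width-2 tree decomposition is:
Bags: B1 = {1, 2, 4}  B2 = {0, 1, 4}  B3 = {0, 3, 4}
Tree: B1–B2, B2–B3
Every bag has size at most 3, so the width is 3 − 1 = 2 and tw(G) ≤ 2. Since 4–2–1–0–3–4 is a cycle in G, G is not acyclic. Forests are exactly the graphs of treewidth ≤ 1, so tw(G) ≥ 2. Hence tw(G) = 2 exactly.

2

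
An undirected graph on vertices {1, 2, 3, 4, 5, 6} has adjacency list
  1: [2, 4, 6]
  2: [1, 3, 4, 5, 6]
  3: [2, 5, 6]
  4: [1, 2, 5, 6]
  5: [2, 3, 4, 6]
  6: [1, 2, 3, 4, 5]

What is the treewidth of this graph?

A width-3 tree decomposition is:
Bags: B1 = {2, 4, 5, 6}  B2 = {1, 2, 4, 6}  B3 = {2, 3, 5, 6}
Tree: B1–B2, B1–B3
The largest bag has 4 vertices, giving width 3; this decomposition certifies tw(G) ≤ 3. On the other hand G contains the 4-clique {2, 3, 5, 6}. A clique must lie in a single bag of any decomposition, so no decomposition can have width below 3. The upper and lower bounds meet at 3, so that is the treewidth.

3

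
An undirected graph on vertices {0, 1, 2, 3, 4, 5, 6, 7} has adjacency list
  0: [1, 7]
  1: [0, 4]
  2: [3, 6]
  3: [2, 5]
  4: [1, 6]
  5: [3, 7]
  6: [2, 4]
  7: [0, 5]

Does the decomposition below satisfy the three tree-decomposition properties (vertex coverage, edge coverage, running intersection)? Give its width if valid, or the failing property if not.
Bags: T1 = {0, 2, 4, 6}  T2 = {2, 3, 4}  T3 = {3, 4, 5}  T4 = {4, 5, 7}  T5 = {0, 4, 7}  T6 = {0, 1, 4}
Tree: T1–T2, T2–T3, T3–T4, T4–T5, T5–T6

A tree decomposition must satisfy three properties: every vertex lies in some bag; for every edge, both endpoints lie together in some bag; and for every vertex, the bags containing it form a connected subtree. Here bags containing vertex 0 are not connected in the tree, so the decomposition is invalid.

No — bags containing vertex 0 are not connected in the tree.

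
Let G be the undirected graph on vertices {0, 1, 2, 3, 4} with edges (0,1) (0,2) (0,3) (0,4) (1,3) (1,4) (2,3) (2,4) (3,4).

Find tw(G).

3

A width-3 tree decomposition is:
Bags: B1 = {0, 2, 3, 4}  B2 = {0, 1, 3, 4}
Tree: B1–B2
Each bag holds 4 vertices, so the decomposition has width 3, which upper-bounds the treewidth. Conversely, {0, 1, 3, 4} is a clique of size 4, and the vertices of any clique must share a bag in every tree decomposition; so some bag has ≥ 4 vertices and tw(G) ≥ 3. Hence tw(G) = 3 exactly.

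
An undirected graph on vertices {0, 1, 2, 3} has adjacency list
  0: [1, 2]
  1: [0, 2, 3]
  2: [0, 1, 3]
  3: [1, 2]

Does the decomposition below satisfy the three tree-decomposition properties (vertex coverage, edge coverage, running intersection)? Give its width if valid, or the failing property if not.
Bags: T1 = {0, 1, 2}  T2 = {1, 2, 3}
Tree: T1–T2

Every vertex of G appears in some bag (union = {0, 1, 2, 3}); every edge is covered by a bag; and for each vertex v the set of bags containing v is connected in the bag tree. The decomposition is therefore valid. The largest bag has 3 vertices, so the width is 2.

Yes; width 2.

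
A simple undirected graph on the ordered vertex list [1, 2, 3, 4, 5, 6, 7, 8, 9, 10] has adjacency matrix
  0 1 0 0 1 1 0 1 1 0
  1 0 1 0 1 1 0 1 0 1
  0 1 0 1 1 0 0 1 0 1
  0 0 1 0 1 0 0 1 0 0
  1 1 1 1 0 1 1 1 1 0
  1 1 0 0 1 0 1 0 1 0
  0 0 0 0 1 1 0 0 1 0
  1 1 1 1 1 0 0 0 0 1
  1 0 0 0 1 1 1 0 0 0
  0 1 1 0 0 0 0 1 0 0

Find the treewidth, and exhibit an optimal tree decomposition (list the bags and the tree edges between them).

The largest bag has 4 vertices, giving width 3; this decomposition certifies tw(G) ≤ 3. For the lower bound, the 4 vertices {2, 3, 8, 10} are pairwise adjacent, and any tree decomposition puts a clique entirely inside one bag — forcing width ≥ 3. Combining the bounds, tw(G) = 3.

Treewidth 3.
One optimal decomposition is:
Bags: B1 = {2, 3, 8, 10}  B2 = {2, 3, 5, 8}  B3 = {1, 2, 5, 8}  B4 = {1, 2, 5, 6}  B5 = {1, 5, 6, 9}  B6 = {5, 6, 7, 9}  B7 = {3, 4, 5, 8}
Tree: B1–B2, B2–B3, B3–B4, B4–B5, B5–B6, B2–B7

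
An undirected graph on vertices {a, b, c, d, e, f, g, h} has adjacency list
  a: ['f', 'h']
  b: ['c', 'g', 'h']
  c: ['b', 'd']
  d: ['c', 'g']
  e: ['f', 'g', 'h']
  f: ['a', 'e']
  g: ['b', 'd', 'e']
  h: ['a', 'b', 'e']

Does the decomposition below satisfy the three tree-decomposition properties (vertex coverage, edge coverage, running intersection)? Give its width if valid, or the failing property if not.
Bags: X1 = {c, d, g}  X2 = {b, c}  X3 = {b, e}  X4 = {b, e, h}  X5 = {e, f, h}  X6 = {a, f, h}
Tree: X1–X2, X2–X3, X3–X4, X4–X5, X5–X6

A tree decomposition must satisfy three properties: every vertex lies in some bag; for every edge, both endpoints lie together in some bag; and for every vertex, the bags containing it form a connected subtree. Here edge (g,b) lies in no bag, so the decomposition is invalid.

No — edge (g,b) lies in no bag.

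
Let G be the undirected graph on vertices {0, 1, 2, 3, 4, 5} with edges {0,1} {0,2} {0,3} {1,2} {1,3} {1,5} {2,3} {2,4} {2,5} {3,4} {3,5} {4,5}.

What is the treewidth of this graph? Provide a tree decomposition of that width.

Each bag holds 4 vertices, so the decomposition has width 3, which upper-bounds the treewidth. On the other hand G contains the 4-clique {0, 1, 2, 3}. A clique must lie in a single bag of any decomposition, so no decomposition can have width below 3. The upper and lower bounds meet at 3, so that is the treewidth.

Treewidth 3.
One optimal decomposition is:
Bags: B1 = {1, 2, 3, 5}  B2 = {0, 1, 2, 3}  B3 = {2, 3, 4, 5}
Tree: B1–B2, B1–B3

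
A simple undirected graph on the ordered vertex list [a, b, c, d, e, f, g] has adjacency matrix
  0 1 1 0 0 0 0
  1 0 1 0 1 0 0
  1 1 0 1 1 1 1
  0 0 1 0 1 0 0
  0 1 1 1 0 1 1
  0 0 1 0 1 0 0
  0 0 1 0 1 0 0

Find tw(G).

2

A width-2 tree decomposition is:
Bags: B1 = {b, c, e}  B2 = {c, e, g}  B3 = {c, d, e}  B4 = {c, e, f}  B5 = {a, b, c}
Tree: B1–B2, B2–B3, B1–B4, B1–B5
The largest bag has 3 vertices, giving width 2; this decomposition certifies tw(G) ≤ 2. For the lower bound, the 3 vertices {c, d, e} are pairwise adjacent, and any tree decomposition puts a clique entirely inside one bag — forcing width ≥ 2. Therefore the treewidth is 2.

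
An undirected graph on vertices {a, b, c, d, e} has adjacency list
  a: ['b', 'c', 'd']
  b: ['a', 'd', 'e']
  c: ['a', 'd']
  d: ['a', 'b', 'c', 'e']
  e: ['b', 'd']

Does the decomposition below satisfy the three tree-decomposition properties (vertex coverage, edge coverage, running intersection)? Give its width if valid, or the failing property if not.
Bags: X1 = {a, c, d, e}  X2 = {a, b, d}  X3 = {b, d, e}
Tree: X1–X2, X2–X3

No — bags containing vertex e are not connected in the tree.

A tree decomposition must satisfy three properties: every vertex lies in some bag; for every edge, both endpoints lie together in some bag; and for every vertex, the bags containing it form a connected subtree. Here bags containing vertex e are not connected in the tree, so the decomposition is invalid.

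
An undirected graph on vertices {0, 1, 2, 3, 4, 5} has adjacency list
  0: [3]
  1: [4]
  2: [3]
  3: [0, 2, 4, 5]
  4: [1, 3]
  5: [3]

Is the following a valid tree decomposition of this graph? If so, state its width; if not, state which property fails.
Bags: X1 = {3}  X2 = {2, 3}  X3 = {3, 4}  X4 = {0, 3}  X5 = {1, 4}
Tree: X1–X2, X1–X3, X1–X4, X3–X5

A tree decomposition must satisfy three properties: every vertex lies in some bag; for every edge, both endpoints lie together in some bag; and for every vertex, the bags containing it form a connected subtree. Here vertex 5 appears in no bag, so the decomposition is invalid.

No — vertex 5 appears in no bag.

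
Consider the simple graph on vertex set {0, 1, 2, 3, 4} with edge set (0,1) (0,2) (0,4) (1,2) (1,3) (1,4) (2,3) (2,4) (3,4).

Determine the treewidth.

3

A width-3 tree decomposition is:
Bags: B1 = {0, 1, 2, 4}  B2 = {1, 2, 3, 4}
Tree: B1–B2
Each bag holds 4 vertices, so the decomposition has width 3, which upper-bounds the treewidth. On the other hand G contains the 4-clique {0, 1, 2, 4}. A clique must lie in a single bag of any decomposition, so no decomposition can have width below 3. Hence tw(G) = 3 exactly.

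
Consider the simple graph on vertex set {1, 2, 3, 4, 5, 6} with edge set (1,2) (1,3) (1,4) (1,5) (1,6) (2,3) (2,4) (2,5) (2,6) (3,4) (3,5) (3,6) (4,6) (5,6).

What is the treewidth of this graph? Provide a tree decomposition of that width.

Each bag holds 5 vertices, so the decomposition has width 4, which upper-bounds the treewidth. Conversely, {1, 2, 3, 4, 6} is a clique of size 5, and the vertices of any clique must share a bag in every tree decomposition; so some bag has ≥ 5 vertices and tw(G) ≥ 4. The upper and lower bounds meet at 4, so that is the treewidth.

Treewidth 4.
Bags: B1 = {1, 2, 3, 4, 6}  B2 = {1, 2, 3, 5, 6}
Tree: B1–B2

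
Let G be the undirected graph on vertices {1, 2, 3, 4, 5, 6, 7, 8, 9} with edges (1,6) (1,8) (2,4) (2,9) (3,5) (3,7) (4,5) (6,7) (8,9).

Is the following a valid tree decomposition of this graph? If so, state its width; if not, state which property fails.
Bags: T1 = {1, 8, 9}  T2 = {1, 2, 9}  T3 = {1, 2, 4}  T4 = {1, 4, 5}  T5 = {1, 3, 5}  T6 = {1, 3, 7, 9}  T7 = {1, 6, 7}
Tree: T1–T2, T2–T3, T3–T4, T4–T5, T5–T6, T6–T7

No — bags containing vertex 9 are not connected in the tree.

A tree decomposition must satisfy three properties: every vertex lies in some bag; for every edge, both endpoints lie together in some bag; and for every vertex, the bags containing it form a connected subtree. Here bags containing vertex 9 are not connected in the tree, so the decomposition is invalid.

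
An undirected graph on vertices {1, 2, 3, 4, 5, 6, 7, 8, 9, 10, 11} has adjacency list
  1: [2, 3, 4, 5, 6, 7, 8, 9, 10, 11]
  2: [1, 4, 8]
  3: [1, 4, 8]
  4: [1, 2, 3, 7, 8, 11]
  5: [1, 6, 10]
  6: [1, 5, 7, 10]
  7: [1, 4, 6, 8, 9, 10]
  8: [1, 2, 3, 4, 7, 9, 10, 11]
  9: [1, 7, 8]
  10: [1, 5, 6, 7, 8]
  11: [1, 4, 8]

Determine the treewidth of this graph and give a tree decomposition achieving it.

Treewidth 3.
Bags: B1 = {1, 4, 7, 8}  B2 = {1, 7, 8, 10}  B3 = {1, 6, 7, 10}  B4 = {1, 3, 4, 8}  B5 = {1, 7, 8, 9}  B6 = {1, 2, 4, 8}  B7 = {1, 4, 8, 11}  B8 = {1, 5, 6, 10}
Tree: B1–B2, B2–B3, B1–B4, B2–B5, B1–B6, B6–B7, B3–B8

Every bag has size at most 4, so the width is 4 − 1 = 3 and tw(G) ≤ 3. For the lower bound, the 4 vertices {1, 7, 8, 9} are pairwise adjacent, and any tree decomposition puts a clique entirely inside one bag — forcing width ≥ 3. Hence tw(G) = 3 exactly.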